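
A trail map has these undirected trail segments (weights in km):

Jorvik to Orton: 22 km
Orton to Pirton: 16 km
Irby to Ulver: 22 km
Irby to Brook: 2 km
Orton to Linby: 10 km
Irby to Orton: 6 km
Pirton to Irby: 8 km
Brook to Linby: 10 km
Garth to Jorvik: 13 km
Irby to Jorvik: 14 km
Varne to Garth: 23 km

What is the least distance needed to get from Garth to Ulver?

49 km

Candidate routes:
Garth–Jorvik–Orton–Linby–Brook–Irby–Ulver: 13+22+10+10+2+22 = 79
Garth–Jorvik–Orton–Irby–Ulver: 13+22+6+22 = 63
Garth–Jorvik–Orton–Pirton–Irby–Ulver: 13+22+16+8+22 = 81
Garth–Jorvik–Irby–Ulver: 13+14+22 = 49
The minimum is 49 km via Garth–Jorvik–Irby–Ulver.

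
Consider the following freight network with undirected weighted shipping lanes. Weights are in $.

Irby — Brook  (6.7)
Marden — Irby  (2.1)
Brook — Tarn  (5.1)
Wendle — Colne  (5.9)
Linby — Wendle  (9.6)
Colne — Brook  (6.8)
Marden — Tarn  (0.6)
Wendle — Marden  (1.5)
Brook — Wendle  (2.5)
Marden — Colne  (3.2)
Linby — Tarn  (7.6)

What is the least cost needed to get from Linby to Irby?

Shortest distances from Linby:
Linby: 0
Tarn: 7.6  (via Linby)
Marden: 8.2  (via Tarn)
Wendle: 9.6  (via Linby)
Irby: 10.3  (via Marden)
Shortest route: Linby–Tarn–Marden–Irby = $10.3.

$10.3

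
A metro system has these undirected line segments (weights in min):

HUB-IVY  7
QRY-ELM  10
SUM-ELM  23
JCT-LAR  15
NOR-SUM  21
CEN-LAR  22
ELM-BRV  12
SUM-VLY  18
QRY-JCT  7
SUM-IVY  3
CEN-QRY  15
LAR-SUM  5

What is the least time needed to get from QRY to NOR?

Candidate routes:
QRY–CEN–LAR–SUM–NOR: 15+22+5+21 = 63
QRY–ELM–SUM–NOR: 10+23+21 = 54
QRY–JCT–LAR–SUM–NOR: 7+15+5+21 = 48
The minimum is 48 min via QRY–JCT–LAR–SUM–NOR.

48 min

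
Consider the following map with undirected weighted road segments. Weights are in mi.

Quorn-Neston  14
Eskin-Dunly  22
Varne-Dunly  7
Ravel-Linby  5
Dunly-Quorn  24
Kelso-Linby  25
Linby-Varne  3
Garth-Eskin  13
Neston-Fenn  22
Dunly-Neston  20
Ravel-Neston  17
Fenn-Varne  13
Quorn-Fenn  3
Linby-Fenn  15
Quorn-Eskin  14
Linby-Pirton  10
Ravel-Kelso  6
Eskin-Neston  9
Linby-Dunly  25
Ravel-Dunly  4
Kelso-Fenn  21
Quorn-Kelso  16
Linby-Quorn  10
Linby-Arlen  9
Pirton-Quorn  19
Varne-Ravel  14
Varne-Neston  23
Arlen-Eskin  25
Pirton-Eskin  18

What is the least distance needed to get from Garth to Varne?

40 mi

Shortest distances from Garth:
Garth: 0
Eskin: 13  (via Garth)
Neston: 22  (via Eskin)
Quorn: 27  (via Eskin)
Fenn: 30  (via Quorn)
Pirton: 31  (via Eskin)
Dunly: 35  (via Eskin)
Linby: 37  (via Quorn)
Arlen: 38  (via Eskin)
Ravel: 39  (via Neston)
Varne: 40  (via Linby)
Shortest route: Garth–Eskin–Quorn–Linby–Varne = 40 mi.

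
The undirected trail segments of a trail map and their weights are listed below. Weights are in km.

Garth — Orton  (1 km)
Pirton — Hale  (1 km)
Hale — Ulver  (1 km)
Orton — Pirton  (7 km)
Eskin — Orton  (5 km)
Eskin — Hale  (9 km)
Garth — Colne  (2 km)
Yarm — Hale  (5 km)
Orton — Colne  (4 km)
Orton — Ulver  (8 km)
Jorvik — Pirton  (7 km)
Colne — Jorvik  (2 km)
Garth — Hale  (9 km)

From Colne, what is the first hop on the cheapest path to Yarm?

Jorvik

Enumerating some paths:
Colne → Garth → Orton → Pirton → Hale → Yarm: 2+1+7+1+5 = 16
Colne → Jorvik → Pirton → Hale → Yarm: 2+7+1+5 = 15
The minimum is 15 km via Colne → Jorvik → Pirton → Hale → Yarm.
So from Colne the first move is to Jorvik.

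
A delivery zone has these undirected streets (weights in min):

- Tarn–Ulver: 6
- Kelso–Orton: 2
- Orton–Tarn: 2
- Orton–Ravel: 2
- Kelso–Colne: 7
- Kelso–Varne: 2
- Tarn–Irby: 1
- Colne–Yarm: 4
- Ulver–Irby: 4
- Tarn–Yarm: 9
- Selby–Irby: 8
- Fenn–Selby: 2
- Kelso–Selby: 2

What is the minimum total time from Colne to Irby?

12 min

Candidate routes:
Colne - Kelso - Selby - Irby: 7+2+8 = 17
Colne - Kelso - Orton - Tarn - Irby: 7+2+2+1 = 12
Colne - Yarm - Tarn - Irby: 4+9+1 = 14
The minimum is 12 min via Colne - Kelso - Orton - Tarn - Irby.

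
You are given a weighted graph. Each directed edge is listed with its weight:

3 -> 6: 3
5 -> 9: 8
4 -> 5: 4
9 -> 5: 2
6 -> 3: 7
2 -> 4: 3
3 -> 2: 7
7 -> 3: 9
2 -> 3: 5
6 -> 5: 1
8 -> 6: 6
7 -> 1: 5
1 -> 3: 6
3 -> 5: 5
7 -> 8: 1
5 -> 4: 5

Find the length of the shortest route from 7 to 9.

16

Shortest distances from 7:
7: 0
8: 1  (via 7)
1: 5  (via 7)
6: 7  (via 8)
5: 8  (via 6)
3: 9  (via 7)
4: 13  (via 5)
2: 16  (via 3)
9: 16  (via 5)
Shortest route: 7–8–6–5–9 = 16.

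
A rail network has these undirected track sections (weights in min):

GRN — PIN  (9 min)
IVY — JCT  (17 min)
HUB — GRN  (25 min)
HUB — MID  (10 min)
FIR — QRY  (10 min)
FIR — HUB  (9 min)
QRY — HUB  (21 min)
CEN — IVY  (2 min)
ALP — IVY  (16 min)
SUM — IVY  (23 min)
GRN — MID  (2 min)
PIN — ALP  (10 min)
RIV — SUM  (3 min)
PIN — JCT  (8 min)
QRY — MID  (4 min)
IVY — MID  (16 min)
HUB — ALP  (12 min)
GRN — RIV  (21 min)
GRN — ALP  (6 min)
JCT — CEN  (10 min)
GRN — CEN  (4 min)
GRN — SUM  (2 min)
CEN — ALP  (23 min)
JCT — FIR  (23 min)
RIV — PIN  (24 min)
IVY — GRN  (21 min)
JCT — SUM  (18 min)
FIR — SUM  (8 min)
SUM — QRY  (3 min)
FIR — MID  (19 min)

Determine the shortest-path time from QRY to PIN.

14 min

Shortest distances from QRY:
QRY: 0
SUM: 3  (via QRY)
MID: 4  (via QRY)
GRN: 5  (via SUM)
RIV: 6  (via SUM)
CEN: 9  (via GRN)
FIR: 10  (via QRY)
ALP: 11  (via GRN)
IVY: 11  (via CEN)
HUB: 14  (via MID)
PIN: 14  (via GRN)
Shortest route: QRY → SUM → GRN → PIN = 14 min.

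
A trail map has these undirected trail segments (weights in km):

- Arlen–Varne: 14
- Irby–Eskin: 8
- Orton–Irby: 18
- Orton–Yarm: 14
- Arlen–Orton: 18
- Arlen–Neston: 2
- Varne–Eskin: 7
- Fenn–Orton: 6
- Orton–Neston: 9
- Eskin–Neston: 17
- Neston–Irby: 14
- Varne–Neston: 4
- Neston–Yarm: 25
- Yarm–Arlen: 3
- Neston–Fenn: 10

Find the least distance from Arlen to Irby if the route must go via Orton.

29 km

Shortest Arlen→Orton: Arlen → Neston → Orton = 11
Best Orton to Irby: Orton → Irby costing 18
Total via Orton: 11 + 18 = 29 km.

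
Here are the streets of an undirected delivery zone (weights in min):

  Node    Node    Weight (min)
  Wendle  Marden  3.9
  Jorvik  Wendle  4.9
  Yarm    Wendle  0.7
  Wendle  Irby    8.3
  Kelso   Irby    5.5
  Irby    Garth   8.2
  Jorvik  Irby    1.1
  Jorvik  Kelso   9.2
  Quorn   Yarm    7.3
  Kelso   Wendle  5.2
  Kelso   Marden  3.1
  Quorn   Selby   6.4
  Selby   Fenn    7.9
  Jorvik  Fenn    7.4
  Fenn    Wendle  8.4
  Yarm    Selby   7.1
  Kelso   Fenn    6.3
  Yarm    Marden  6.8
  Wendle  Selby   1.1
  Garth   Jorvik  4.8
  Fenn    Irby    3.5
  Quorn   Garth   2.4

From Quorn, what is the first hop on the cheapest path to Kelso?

Selby

Compare a few routes:
Quorn–Yarm–Wendle–Kelso: 7.3+0.7+5.2 = 13.2
Quorn–Selby–Wendle–Kelso: 6.4+1.1+5.2 = 12.7
Cheapest is Quorn–Selby–Wendle–Kelso at 12.7 min.
So from Quorn the first move is to Selby.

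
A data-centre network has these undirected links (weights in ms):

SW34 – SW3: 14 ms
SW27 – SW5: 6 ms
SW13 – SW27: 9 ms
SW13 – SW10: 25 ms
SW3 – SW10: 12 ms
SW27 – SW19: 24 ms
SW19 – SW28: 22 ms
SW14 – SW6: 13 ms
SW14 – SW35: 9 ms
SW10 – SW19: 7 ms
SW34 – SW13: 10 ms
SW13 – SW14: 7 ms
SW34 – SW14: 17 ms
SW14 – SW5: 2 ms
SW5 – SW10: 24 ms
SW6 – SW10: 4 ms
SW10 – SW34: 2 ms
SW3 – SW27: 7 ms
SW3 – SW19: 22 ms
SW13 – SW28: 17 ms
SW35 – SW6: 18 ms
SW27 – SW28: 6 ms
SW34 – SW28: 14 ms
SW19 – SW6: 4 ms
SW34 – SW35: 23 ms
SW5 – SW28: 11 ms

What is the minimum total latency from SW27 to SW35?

Settle nodes by increasing distance from SW27:
SW27: 0
SW28: 6  (via SW27)
SW5: 6  (via SW27)
SW3: 7  (via SW27)
SW14: 8  (via SW5)
SW13: 9  (via SW27)
SW35: 17  (via SW14)
Shortest route: SW27–SW5–SW14–SW35 = 17 ms.

17 ms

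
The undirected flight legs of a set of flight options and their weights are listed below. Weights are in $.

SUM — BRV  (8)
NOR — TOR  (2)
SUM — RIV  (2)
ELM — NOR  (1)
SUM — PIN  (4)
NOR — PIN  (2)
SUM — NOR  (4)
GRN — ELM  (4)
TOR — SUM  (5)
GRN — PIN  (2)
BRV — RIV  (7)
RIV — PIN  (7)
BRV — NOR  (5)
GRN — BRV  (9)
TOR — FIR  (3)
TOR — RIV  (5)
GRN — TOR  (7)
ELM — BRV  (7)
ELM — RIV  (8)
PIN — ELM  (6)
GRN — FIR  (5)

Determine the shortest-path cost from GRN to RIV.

$8

Enumerating some paths:
GRN–PIN–SUM–RIV: 2+4+2 = 8
GRN–PIN–NOR–TOR–RIV: 2+2+2+5 = 11
GRN–PIN–NOR–SUM–RIV: 2+2+4+2 = 10
GRN–PIN–RIV: 2+7 = 9
The minimum is $8 via GRN–PIN–SUM–RIV.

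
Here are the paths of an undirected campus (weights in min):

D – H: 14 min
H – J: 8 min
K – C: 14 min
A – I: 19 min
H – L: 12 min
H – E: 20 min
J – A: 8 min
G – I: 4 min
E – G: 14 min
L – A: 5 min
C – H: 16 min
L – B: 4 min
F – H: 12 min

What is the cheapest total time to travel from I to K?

65 min

Settle nodes by increasing distance from I:
I: 0
G: 4  (via I)
E: 18  (via G)
A: 19  (via I)
L: 24  (via A)
J: 27  (via A)
B: 28  (via L)
H: 35  (via J)
F: 47  (via H)
D: 49  (via H)
C: 51  (via H)
K: 65  (via C)
Shortest route: I–A–J–H–C–K = 65 min.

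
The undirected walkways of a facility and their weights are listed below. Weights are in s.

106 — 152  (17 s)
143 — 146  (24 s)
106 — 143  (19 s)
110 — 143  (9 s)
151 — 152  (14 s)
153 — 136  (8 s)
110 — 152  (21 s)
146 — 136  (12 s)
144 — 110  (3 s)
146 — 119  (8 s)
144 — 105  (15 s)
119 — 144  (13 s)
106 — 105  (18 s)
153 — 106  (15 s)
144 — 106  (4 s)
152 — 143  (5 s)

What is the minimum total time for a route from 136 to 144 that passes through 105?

Best 136 to 105: 136–153–106–105 costing 41
Shortest 105→144: 105–144 = 15
Total via 105: 41 + 15 = 56 s.

56 s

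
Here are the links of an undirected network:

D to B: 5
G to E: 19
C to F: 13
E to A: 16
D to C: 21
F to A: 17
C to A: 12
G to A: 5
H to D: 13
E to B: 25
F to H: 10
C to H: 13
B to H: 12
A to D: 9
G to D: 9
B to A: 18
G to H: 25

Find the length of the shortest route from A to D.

9

Running Dijkstra from A:
A: 0
G: 5  (via A)
D: 9  (via A)
Shortest route: A → D = 9.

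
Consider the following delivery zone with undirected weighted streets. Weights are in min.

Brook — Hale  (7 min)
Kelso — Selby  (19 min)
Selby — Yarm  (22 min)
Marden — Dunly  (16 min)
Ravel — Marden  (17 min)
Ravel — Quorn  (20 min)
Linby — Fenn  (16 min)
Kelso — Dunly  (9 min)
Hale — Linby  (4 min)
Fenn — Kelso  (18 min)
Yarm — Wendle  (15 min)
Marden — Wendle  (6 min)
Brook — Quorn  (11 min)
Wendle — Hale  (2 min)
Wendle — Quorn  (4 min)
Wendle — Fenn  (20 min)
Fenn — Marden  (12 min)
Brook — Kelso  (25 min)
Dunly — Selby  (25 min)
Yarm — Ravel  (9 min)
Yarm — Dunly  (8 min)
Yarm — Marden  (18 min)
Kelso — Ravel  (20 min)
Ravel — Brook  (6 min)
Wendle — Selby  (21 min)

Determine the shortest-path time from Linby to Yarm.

Shortest distances from Linby:
Linby: 0
Hale: 4  (via Linby)
Wendle: 6  (via Hale)
Quorn: 10  (via Wendle)
Brook: 11  (via Hale)
Marden: 12  (via Wendle)
Fenn: 16  (via Linby)
Ravel: 17  (via Brook)
Yarm: 21  (via Wendle)
Shortest route: Linby → Hale → Wendle → Yarm = 21 min.

21 min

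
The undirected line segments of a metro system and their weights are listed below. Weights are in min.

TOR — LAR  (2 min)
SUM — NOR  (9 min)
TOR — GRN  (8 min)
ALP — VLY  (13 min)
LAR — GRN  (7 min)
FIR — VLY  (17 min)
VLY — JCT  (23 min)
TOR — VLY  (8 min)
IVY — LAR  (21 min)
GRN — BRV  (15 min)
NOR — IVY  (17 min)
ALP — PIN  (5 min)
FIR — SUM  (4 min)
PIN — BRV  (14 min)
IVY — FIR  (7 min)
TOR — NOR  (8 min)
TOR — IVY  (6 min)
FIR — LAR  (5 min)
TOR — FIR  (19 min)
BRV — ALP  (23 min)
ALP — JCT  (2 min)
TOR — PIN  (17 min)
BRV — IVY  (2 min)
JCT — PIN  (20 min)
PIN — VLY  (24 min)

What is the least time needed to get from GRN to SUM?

16 min

Candidate routes:
GRN–LAR–FIR–SUM: 7+5+4 = 16
GRN–TOR–LAR–FIR–SUM: 8+2+5+4 = 19
The minimum is 16 min via GRN–LAR–FIR–SUM.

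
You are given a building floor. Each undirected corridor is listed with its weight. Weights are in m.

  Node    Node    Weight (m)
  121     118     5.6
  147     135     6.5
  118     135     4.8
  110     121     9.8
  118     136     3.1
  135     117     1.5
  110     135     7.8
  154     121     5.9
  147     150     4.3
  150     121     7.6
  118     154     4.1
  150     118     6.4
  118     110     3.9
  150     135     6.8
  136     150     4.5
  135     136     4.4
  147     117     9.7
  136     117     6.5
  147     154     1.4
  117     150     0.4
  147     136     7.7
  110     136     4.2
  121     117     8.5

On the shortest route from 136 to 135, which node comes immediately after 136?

135

Enumerating some paths:
136–117–135: 6.5+1.5 = 8
136–135: 4.4 = 4.4
136–150–117–135: 4.5+0.4+1.5 = 6.4
136–118–135: 3.1+4.8 = 7.9
Cheapest is 136–135 at 4.4 m.
So from 136 the first move is to 135.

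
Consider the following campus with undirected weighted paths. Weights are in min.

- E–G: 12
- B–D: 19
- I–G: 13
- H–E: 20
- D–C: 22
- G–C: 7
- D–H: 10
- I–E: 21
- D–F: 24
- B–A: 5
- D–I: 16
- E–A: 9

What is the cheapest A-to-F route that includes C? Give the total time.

74 min

Best A to C: A → E → G → C costing 28
Shortest C→F: C → D → F = 46
Total via C: 28 + 46 = 74 min.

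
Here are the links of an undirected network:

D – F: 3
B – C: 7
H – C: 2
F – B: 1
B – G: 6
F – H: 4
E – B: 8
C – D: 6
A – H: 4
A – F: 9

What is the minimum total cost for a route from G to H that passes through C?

15

Best G to C: G → B → C costing 13
Best C to H: C → H costing 2
Total via C: 13 + 2 = 15.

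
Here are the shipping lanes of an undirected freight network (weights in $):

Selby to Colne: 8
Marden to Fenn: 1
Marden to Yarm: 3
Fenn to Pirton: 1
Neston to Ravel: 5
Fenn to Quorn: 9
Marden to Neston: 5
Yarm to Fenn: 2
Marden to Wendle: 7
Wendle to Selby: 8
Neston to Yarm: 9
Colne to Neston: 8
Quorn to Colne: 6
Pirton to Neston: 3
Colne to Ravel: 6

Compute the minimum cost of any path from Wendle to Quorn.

$17

Running Dijkstra from Wendle:
Wendle: 0
Marden: 7  (via Wendle)
Fenn: 8  (via Marden)
Selby: 8  (via Wendle)
Pirton: 9  (via Fenn)
Yarm: 10  (via Marden)
Neston: 12  (via Marden)
Colne: 16  (via Selby)
Quorn: 17  (via Fenn)
Shortest route: Wendle → Marden → Fenn → Quorn = $17.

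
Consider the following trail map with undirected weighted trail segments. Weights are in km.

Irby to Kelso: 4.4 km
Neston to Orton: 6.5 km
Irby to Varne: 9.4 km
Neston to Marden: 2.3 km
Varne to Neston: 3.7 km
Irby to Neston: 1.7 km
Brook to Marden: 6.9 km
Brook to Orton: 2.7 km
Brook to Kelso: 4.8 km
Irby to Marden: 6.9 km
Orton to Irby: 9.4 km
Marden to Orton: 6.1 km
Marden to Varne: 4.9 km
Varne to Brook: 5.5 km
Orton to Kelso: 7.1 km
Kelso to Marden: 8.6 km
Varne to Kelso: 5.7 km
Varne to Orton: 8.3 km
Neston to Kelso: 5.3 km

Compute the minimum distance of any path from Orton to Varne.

Enumerating some paths:
Orton → Brook → Varne: 2.7+5.5 = 8.2
Orton → Varne: 8.3 = 8.3
Orton → Neston → Varne: 6.5+3.7 = 10.2
Cheapest is Orton → Brook → Varne at 8.2 km.

8.2 km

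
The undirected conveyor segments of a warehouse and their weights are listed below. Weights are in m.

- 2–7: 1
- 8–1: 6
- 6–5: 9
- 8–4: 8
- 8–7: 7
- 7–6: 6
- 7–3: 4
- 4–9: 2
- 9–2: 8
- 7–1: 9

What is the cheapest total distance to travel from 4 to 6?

17 m

Enumerating some paths:
4 → 9 → 2 → 7 → 6: 2+8+1+6 = 17
4 → 8 → 1 → 7 → 6: 8+6+9+6 = 29
4 → 8 → 7 → 6: 8+7+6 = 21
Cheapest is 4 → 9 → 2 → 7 → 6 at 17 m.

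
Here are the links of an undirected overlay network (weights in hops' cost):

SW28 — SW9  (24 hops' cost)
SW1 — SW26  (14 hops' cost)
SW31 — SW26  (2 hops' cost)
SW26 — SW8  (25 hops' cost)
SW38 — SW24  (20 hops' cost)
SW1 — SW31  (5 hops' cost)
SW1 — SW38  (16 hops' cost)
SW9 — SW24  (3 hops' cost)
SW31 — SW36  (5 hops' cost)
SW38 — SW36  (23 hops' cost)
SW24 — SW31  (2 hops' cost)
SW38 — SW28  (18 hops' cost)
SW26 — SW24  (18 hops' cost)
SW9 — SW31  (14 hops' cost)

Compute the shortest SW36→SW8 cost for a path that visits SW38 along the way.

Best SW36 to SW38: SW36–SW38 costing 23
Shortest SW38→SW8: SW38–SW1–SW31–SW26–SW8 = 48
Total via SW38: 23 + 48 = 71 hops' cost.

71 hops' cost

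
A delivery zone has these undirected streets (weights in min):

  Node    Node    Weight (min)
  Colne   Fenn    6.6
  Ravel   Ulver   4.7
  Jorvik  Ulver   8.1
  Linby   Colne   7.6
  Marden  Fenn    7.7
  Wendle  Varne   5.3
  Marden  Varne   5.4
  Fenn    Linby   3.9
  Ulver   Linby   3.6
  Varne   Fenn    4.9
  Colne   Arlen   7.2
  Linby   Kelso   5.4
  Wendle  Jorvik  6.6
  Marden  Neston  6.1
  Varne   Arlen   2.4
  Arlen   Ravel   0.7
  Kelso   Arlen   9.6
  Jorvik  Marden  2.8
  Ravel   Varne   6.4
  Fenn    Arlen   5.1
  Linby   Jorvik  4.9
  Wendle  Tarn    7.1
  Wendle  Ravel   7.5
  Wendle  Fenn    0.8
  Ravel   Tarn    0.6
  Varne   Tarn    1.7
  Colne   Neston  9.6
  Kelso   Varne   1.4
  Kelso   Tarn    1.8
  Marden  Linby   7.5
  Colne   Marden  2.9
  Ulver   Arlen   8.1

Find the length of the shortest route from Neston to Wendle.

Shortest distances from Neston:
Neston: 0
Marden: 6.1  (via Neston)
Jorvik: 8.9  (via Marden)
Colne: 9  (via Marden)
Varne: 11.5  (via Marden)
Kelso: 12.9  (via Varne)
Tarn: 13.2  (via Varne)
Linby: 13.6  (via Marden)
Fenn: 13.8  (via Marden)
Ravel: 13.8  (via Tarn)
Arlen: 13.9  (via Varne)
Wendle: 14.6  (via Fenn)
Shortest route: Neston → Marden → Fenn → Wendle = 14.6 min.

14.6 min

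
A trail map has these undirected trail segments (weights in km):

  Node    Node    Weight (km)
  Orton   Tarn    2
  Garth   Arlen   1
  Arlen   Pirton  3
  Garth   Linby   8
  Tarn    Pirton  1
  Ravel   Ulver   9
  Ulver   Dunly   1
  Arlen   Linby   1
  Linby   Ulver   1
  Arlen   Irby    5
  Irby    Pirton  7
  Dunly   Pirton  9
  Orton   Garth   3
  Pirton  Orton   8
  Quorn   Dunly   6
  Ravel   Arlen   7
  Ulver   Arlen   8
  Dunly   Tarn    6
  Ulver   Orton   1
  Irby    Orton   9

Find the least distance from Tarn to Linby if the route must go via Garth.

7 km

Best Tarn to Garth: Tarn–Orton–Garth costing 5
Shortest Garth→Linby: Garth–Arlen–Linby = 2
Total via Garth: 5 + 2 = 7 km.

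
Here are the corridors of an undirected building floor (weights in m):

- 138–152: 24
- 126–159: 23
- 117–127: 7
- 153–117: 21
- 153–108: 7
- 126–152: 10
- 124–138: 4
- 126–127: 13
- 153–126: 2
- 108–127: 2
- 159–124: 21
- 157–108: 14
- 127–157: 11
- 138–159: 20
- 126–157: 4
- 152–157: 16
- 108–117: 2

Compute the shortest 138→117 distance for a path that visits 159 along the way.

Best 138 to 159: 138 → 159 costing 20
Best 159 to 117: 159 → 126 → 153 → 108 → 117 costing 34
Total via 159: 20 + 34 = 54 m.

54 m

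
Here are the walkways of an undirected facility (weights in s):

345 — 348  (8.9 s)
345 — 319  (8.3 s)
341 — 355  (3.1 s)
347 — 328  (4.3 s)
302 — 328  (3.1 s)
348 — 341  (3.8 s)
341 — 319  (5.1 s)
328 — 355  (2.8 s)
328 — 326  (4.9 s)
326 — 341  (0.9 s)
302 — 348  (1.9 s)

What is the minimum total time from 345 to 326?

Candidate routes:
345 → 319 → 341 → 326: 8.3+5.1+0.9 = 14.3
345 → 348 → 302 → 328 → 326: 8.9+1.9+3.1+4.9 = 18.8
345 → 348 → 341 → 326: 8.9+3.8+0.9 = 13.6
The minimum is 13.6 s via 345 → 348 → 341 → 326.

13.6 s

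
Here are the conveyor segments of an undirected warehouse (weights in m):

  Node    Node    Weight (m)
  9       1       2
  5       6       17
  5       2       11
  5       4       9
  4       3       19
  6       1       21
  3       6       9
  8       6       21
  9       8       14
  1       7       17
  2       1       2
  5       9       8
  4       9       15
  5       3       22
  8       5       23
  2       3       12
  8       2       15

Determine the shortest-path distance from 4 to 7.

Shortest distances from 4:
4: 0
5: 9  (via 4)
9: 15  (via 4)
1: 17  (via 9)
2: 19  (via 1)
3: 19  (via 4)
6: 26  (via 5)
8: 29  (via 9)
7: 34  (via 1)
Shortest route: 4 → 9 → 1 → 7 = 34 m.

34 m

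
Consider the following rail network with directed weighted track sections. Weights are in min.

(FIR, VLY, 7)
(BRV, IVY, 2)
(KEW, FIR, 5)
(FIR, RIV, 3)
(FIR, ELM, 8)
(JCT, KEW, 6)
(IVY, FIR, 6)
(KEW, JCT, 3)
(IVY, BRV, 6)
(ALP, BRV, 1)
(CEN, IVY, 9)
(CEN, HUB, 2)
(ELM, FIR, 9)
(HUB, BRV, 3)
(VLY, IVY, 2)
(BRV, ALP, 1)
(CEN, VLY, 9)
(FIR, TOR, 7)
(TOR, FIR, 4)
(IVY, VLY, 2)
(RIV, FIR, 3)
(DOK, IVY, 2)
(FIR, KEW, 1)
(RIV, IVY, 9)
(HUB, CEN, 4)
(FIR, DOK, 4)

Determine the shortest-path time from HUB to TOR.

18 min

Compare a few routes:
HUB → BRV → IVY → FIR → TOR: 3+2+6+7 = 18
HUB → CEN → IVY → FIR → TOR: 4+9+6+7 = 26
HUB → CEN → VLY → IVY → FIR → TOR: 4+9+2+6+7 = 28
The minimum is 18 min via HUB → BRV → IVY → FIR → TOR.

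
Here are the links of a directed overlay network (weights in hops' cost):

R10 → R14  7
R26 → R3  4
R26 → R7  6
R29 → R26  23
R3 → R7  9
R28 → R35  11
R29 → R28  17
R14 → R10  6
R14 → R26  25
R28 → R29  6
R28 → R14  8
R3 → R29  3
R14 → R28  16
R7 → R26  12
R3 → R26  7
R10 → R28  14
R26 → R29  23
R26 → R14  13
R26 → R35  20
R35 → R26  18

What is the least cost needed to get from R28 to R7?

Enumerating some paths:
R28 - R29 - R26 - R7: 6+23+6 = 35
R28 - R14 - R26 - R7: 8+25+6 = 39
R28 - R35 - R26 - R3 - R7: 11+18+4+9 = 42
The minimum is 35 hops' cost via R28 - R29 - R26 - R7.

35 hops' cost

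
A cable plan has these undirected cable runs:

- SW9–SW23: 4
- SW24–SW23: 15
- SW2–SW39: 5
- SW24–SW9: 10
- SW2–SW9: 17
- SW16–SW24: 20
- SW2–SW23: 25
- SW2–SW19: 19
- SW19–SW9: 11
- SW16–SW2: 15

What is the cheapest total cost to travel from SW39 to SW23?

Candidate routes:
SW39–SW2–SW9–SW24–SW23: 5+17+10+15 = 47
SW39–SW2–SW19–SW9–SW23: 5+19+11+4 = 39
SW39–SW2–SW9–SW23: 5+17+4 = 26
SW39–SW2–SW23: 5+25 = 30
Cheapest is SW39–SW2–SW9–SW23 at 26.

26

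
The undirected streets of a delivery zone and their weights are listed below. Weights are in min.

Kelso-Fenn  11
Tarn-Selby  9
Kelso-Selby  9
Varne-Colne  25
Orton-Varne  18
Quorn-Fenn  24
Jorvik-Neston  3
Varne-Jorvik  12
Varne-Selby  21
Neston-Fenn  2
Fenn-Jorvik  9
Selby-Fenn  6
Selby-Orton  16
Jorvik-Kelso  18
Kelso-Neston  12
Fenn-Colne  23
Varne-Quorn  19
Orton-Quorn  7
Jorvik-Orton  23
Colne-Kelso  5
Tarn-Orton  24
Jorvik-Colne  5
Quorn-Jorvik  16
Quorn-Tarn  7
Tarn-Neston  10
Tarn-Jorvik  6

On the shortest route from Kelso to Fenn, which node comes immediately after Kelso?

Fenn

Candidate routes:
Kelso → Colne → Jorvik → Neston → Fenn: 5+5+3+2 = 15
Kelso → Fenn: 11 = 11
Kelso → Selby → Fenn: 9+6 = 15
Kelso → Neston → Fenn: 12+2 = 14
The minimum is 11 min via Kelso → Fenn.
So from Kelso the first move is to Fenn.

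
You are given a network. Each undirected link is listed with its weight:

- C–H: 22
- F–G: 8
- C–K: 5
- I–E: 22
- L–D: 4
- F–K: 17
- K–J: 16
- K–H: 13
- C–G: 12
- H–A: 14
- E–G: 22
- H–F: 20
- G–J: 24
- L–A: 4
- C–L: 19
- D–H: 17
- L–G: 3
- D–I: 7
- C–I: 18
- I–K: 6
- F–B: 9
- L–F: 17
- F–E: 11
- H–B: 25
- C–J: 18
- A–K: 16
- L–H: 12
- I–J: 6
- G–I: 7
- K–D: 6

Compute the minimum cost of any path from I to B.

24

Settle nodes by increasing distance from I:
I: 0
J: 6  (via I)
K: 6  (via I)
D: 7  (via I)
G: 7  (via I)
L: 10  (via G)
C: 11  (via K)
A: 14  (via L)
F: 15  (via G)
H: 19  (via K)
E: 22  (via I)
B: 24  (via F)
Shortest route: I–G–F–B = 24.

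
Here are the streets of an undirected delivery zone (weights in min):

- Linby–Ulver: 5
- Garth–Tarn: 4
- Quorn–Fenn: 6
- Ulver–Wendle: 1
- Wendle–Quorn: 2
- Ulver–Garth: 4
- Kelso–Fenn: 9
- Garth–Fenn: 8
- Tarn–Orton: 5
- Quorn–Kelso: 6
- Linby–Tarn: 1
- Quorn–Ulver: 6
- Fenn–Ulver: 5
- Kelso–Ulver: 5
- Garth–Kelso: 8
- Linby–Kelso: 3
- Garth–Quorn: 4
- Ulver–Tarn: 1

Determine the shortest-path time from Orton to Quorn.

Enumerating some paths:
Orton - Tarn - Ulver - Wendle - Quorn: 5+1+1+2 = 9
Orton - Tarn - Ulver - Quorn: 5+1+6 = 12
Cheapest is Orton - Tarn - Ulver - Wendle - Quorn at 9 min.

9 min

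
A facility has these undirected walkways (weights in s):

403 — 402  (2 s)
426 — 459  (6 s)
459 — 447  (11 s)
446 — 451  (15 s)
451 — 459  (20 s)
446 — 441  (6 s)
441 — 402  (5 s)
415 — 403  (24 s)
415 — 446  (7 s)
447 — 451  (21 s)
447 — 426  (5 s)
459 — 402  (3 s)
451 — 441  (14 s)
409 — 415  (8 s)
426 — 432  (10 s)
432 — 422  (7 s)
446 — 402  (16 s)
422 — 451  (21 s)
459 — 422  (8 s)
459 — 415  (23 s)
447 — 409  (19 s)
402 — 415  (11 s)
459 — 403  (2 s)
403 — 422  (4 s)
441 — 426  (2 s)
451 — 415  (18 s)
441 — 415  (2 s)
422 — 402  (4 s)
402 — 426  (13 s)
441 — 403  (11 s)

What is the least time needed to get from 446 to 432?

Enumerating some paths:
446 → 441 → 402 → 422 → 432: 6+5+4+7 = 22
446 → 415 → 441 → 426 → 432: 7+2+2+10 = 21
446 → 441 → 426 → 432: 6+2+10 = 18
Cheapest is 446 → 441 → 426 → 432 at 18 s.

18 s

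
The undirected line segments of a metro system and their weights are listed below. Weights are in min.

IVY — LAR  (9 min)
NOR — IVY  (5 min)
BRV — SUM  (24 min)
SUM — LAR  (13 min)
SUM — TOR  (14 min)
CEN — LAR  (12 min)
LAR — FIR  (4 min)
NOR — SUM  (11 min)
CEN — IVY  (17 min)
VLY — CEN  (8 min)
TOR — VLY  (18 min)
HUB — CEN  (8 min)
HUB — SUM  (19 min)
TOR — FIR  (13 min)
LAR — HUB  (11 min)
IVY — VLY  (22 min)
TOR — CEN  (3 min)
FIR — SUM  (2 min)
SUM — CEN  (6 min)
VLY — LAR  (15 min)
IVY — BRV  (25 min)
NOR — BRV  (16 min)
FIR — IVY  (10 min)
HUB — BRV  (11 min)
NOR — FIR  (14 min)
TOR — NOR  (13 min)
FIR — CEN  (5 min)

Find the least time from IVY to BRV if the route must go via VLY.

Shortest IVY→VLY: IVY–VLY = 22
Shortest VLY→BRV: VLY–CEN–HUB–BRV = 27
Total via VLY: 22 + 27 = 49 min.

49 min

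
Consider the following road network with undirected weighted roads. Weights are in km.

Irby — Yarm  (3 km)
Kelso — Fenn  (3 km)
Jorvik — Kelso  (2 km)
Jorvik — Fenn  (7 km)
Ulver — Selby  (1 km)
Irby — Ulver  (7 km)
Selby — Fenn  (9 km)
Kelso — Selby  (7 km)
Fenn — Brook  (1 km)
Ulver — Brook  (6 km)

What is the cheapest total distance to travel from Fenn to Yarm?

17 km

Running Dijkstra from Fenn:
Fenn: 0
Brook: 1  (via Fenn)
Kelso: 3  (via Fenn)
Jorvik: 5  (via Kelso)
Ulver: 7  (via Brook)
Selby: 8  (via Ulver)
Irby: 14  (via Ulver)
Yarm: 17  (via Irby)
Shortest route: Fenn → Brook → Ulver → Irby → Yarm = 17 km.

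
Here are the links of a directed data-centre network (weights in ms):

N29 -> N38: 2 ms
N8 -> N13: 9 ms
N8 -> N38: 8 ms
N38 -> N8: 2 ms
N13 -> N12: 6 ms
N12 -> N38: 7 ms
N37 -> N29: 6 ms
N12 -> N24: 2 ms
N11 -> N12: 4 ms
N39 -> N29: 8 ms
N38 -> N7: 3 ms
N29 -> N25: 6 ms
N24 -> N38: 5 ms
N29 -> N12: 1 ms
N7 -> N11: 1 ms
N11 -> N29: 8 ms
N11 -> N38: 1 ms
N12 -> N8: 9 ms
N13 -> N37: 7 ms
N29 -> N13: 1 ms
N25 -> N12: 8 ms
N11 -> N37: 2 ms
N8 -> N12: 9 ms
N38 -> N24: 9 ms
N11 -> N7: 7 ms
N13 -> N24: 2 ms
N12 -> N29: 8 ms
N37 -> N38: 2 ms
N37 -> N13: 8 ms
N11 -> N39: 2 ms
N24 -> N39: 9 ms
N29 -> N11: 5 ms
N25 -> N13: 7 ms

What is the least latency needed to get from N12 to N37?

13 ms

Shortest distances from N12:
N12: 0
N24: 2  (via N12)
N38: 7  (via N12)
N29: 8  (via N12)
N13: 9  (via N29)
N8: 9  (via N12)
N7: 10  (via N38)
N39: 11  (via N24)
N11: 11  (via N7)
N37: 13  (via N11)
Shortest route: N12–N38–N7–N11–N37 = 13 ms.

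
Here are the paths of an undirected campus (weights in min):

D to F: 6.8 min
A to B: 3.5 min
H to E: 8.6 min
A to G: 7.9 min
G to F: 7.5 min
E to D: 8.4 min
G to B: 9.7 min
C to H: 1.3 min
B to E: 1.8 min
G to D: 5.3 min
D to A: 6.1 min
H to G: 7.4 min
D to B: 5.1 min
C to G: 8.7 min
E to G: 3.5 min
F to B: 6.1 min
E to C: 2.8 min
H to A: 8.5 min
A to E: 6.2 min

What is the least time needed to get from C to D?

9.7 min

Candidate routes:
C–E–D: 2.8+8.4 = 11.2
C–E–G–D: 2.8+3.5+5.3 = 11.6
C–E–B–D: 2.8+1.8+5.1 = 9.7
C–H–G–D: 1.3+7.4+5.3 = 14
Cheapest is C–E–B–D at 9.7 min.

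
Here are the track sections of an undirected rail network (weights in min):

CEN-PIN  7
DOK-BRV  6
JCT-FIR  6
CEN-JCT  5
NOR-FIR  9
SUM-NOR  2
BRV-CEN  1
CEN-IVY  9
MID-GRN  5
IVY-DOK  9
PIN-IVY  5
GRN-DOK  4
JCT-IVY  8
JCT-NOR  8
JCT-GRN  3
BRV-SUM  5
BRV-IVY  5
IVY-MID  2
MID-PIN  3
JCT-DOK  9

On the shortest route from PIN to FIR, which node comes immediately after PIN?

Candidate routes:
PIN–MID–IVY–JCT–FIR: 3+2+8+6 = 19
PIN–MID–GRN–JCT–FIR: 3+5+3+6 = 17
PIN–CEN–JCT–FIR: 7+5+6 = 18
Cheapest is PIN–MID–GRN–JCT–FIR at 17 min.
So from PIN the first move is to MID.

MID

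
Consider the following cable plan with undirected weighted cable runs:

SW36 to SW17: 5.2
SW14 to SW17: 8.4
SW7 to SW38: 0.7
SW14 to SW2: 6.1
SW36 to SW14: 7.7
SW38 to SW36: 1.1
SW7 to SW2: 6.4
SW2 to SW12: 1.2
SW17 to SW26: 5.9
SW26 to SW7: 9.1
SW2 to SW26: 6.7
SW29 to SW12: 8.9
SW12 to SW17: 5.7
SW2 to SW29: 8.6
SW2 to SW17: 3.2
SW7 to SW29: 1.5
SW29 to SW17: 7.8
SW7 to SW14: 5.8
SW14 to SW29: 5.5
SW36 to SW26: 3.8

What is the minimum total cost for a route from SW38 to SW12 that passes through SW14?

Shortest SW38→SW14: SW38 → SW7 → SW14 = 6.5
Best SW14 to SW12: SW14 → SW2 → SW12 costing 7.3
Total via SW14: 6.5 + 7.3 = 13.8.

13.8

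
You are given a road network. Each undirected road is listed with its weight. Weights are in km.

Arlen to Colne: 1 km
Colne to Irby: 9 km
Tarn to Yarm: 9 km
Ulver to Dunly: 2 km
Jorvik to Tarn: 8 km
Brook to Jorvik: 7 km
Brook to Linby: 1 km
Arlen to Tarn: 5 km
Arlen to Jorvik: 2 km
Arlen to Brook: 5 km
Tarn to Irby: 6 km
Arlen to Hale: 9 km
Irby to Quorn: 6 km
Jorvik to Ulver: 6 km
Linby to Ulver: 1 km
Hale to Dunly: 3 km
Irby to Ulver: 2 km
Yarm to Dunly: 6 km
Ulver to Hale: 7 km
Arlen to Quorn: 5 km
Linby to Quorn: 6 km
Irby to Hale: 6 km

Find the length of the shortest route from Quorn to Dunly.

9 km

Enumerating some paths:
Quorn - Arlen - Jorvik - Ulver - Dunly: 5+2+6+2 = 15
Quorn - Arlen - Brook - Linby - Ulver - Dunly: 5+5+1+1+2 = 14
Quorn - Irby - Ulver - Dunly: 6+2+2 = 10
Quorn - Linby - Ulver - Dunly: 6+1+2 = 9
Cheapest is Quorn - Linby - Ulver - Dunly at 9 km.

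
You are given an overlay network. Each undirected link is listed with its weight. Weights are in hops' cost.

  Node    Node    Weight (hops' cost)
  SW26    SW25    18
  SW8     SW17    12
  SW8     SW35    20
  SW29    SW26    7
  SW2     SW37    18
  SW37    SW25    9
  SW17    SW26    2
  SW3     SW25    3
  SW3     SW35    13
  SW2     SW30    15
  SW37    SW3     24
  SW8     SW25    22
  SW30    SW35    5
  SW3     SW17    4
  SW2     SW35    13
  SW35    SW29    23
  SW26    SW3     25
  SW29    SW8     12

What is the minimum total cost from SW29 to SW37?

25 hops' cost

Compare a few routes:
SW29 - SW26 - SW25 - SW37: 7+18+9 = 34
SW29 - SW26 - SW17 - SW3 - SW25 - SW37: 7+2+4+3+9 = 25
Cheapest is SW29 - SW26 - SW17 - SW3 - SW25 - SW37 at 25 hops' cost.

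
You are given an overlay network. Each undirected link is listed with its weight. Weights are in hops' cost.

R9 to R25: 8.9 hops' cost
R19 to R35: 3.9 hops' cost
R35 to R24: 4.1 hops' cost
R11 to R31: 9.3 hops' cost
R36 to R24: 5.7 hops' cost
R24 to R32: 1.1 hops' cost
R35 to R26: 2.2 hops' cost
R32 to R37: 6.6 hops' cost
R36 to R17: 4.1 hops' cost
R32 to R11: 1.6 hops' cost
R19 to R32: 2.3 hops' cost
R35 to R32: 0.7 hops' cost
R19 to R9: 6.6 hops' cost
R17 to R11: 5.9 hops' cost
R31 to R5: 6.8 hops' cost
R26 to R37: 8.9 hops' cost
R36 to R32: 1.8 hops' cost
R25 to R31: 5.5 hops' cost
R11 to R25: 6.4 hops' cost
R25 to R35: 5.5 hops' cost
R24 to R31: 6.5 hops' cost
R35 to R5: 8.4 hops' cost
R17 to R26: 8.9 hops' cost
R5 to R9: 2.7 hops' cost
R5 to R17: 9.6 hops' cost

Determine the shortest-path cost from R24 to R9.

Running Dijkstra from R24:
R24: 0
R32: 1.1  (via R24)
R35: 1.8  (via R32)
R11: 2.7  (via R32)
R36: 2.9  (via R32)
R19: 3.4  (via R32)
R26: 4  (via R35)
R31: 6.5  (via R24)
R17: 7  (via R36)
R25: 7.3  (via R35)
R37: 7.7  (via R32)
R9: 10  (via R19)
Shortest route: R24–R32–R19–R9 = 10 hops' cost.

10 hops' cost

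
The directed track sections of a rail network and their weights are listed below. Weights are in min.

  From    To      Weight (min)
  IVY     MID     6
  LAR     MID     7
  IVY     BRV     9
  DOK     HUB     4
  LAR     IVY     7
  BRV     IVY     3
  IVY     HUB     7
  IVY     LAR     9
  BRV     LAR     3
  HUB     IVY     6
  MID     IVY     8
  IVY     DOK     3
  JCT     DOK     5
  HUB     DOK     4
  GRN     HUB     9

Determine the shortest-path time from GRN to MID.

Compare a few routes:
GRN - HUB - IVY - BRV - LAR - MID: 9+6+9+3+7 = 34
GRN - HUB - IVY - MID: 9+6+6 = 21
GRN - HUB - IVY - LAR - MID: 9+6+9+7 = 31
The minimum is 21 min via GRN - HUB - IVY - MID.

21 min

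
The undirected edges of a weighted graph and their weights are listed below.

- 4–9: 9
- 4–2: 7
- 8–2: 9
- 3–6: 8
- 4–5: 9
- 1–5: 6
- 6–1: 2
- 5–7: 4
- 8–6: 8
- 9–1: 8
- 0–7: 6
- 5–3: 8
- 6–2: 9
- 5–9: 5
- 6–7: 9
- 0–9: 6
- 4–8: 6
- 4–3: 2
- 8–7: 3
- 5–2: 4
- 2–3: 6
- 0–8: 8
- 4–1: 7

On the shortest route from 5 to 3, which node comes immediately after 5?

3

Compare a few routes:
5 → 4 → 3: 9+2 = 11
5 → 2 → 4 → 3: 4+7+2 = 13
5 → 3: 8 = 8
5 → 2 → 3: 4+6 = 10
The minimum is 8 via 5 → 3.
So from 5 the first move is to 3.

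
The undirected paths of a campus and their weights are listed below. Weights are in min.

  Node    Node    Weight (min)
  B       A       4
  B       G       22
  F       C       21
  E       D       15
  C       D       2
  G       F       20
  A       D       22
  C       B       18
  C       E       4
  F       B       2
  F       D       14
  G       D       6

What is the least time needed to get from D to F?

14 min

Running Dijkstra from D:
D: 0
C: 2  (via D)
E: 6  (via C)
G: 6  (via D)
F: 14  (via D)
Shortest route: D–F = 14 min.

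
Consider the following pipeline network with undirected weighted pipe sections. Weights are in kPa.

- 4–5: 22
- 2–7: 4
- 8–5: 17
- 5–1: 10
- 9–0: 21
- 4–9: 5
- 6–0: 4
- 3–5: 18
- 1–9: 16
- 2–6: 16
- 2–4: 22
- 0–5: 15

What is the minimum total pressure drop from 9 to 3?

44 kPa

Enumerating some paths:
9–4–5–3: 5+22+18 = 45
9–1–5–3: 16+10+18 = 44
The minimum is 44 kPa via 9–1–5–3.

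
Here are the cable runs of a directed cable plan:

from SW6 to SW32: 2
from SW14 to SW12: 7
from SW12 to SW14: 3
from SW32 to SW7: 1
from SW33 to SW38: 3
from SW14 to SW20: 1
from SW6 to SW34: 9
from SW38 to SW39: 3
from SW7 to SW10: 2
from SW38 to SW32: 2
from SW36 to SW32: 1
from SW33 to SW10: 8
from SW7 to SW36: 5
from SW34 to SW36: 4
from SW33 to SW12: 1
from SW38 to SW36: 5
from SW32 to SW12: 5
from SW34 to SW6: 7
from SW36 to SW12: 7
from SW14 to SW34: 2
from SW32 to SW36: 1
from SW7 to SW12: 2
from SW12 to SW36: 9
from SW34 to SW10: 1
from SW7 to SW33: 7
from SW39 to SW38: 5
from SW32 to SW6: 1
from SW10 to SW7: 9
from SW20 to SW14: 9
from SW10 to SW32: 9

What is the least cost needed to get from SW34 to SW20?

12

Settle nodes by increasing distance from SW34:
SW34: 0
SW10: 1  (via SW34)
SW36: 4  (via SW34)
SW32: 5  (via SW36)
SW7: 6  (via SW32)
SW6: 6  (via SW32)
SW12: 8  (via SW7)
SW14: 11  (via SW12)
SW20: 12  (via SW14)
Shortest route: SW34–SW36–SW32–SW7–SW12–SW14–SW20 = 12.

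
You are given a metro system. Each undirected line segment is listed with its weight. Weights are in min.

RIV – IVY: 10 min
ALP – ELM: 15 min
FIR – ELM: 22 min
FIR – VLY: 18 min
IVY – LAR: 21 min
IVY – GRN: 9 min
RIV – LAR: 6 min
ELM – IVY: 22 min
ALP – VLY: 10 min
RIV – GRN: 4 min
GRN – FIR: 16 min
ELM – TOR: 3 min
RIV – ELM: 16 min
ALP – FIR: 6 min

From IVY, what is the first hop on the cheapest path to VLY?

GRN

Candidate routes:
IVY - GRN - FIR - VLY: 9+16+18 = 43
IVY - RIV - GRN - FIR - ALP - VLY: 10+4+16+6+10 = 46
IVY - ELM - ALP - VLY: 22+15+10 = 47
IVY - GRN - FIR - ALP - VLY: 9+16+6+10 = 41
Cheapest is IVY - GRN - FIR - ALP - VLY at 41 min.
So from IVY the first move is to GRN.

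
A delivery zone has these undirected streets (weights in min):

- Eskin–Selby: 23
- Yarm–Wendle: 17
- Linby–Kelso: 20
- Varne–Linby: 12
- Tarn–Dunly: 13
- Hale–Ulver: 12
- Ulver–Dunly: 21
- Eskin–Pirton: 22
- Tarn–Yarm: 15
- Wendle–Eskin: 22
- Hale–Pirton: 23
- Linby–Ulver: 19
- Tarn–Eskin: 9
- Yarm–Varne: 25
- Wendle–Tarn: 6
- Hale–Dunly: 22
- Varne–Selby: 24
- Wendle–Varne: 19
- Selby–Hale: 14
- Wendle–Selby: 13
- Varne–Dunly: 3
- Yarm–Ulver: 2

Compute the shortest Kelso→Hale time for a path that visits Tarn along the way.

Best Kelso to Tarn: Kelso → Linby → Varne → Dunly → Tarn costing 48
Best Tarn to Hale: Tarn → Yarm → Ulver → Hale costing 29
Total via Tarn: 48 + 29 = 77 min.

77 min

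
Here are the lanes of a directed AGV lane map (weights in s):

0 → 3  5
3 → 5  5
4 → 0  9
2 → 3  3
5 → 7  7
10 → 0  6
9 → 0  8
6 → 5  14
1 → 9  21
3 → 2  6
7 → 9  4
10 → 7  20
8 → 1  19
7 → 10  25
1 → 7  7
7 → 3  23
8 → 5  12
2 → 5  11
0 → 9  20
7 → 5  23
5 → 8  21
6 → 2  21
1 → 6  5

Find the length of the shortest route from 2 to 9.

Running Dijkstra from 2:
2: 0
3: 3  (via 2)
5: 8  (via 3)
7: 15  (via 5)
9: 19  (via 7)
Shortest route: 2 → 3 → 5 → 7 → 9 = 19 s.

19 s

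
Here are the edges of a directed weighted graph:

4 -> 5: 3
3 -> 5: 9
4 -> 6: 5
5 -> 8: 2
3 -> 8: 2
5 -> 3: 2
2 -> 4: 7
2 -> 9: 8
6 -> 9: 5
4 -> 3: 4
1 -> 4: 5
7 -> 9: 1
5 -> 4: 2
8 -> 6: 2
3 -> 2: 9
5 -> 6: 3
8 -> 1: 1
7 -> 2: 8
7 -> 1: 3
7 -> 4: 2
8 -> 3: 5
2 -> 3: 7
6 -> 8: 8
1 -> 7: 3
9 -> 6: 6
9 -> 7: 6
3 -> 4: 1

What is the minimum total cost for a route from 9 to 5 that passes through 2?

24

Shortest 9→2: 9 → 7 → 2 = 14
Best 2 to 5: 2 → 4 → 5 costing 10
Total via 2: 14 + 10 = 24.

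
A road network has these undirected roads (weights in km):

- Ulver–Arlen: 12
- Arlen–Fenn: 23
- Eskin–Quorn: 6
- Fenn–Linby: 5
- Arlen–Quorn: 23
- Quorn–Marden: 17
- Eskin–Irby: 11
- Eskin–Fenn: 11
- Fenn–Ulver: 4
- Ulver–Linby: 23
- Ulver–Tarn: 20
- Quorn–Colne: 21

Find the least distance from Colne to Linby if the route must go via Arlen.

Best Colne to Arlen: Colne–Quorn–Arlen costing 44
Best Arlen to Linby: Arlen–Ulver–Fenn–Linby costing 21
Total via Arlen: 44 + 21 = 65 km.

65 km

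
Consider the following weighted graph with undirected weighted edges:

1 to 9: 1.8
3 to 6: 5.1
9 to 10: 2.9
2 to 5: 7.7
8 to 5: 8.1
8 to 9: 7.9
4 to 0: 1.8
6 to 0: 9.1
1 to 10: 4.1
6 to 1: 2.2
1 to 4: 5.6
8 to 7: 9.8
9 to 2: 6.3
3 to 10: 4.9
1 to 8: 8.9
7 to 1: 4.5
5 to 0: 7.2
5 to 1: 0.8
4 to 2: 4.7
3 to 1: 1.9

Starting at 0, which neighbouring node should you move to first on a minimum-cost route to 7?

4

Candidate routes:
0 - 5 - 1 - 7: 7.2+0.8+4.5 = 12.5
0 - 4 - 1 - 7: 1.8+5.6+4.5 = 11.9
0 - 6 - 1 - 7: 9.1+2.2+4.5 = 15.8
Cheapest is 0 - 4 - 1 - 7 at 11.9.
So from 0 the first move is to 4.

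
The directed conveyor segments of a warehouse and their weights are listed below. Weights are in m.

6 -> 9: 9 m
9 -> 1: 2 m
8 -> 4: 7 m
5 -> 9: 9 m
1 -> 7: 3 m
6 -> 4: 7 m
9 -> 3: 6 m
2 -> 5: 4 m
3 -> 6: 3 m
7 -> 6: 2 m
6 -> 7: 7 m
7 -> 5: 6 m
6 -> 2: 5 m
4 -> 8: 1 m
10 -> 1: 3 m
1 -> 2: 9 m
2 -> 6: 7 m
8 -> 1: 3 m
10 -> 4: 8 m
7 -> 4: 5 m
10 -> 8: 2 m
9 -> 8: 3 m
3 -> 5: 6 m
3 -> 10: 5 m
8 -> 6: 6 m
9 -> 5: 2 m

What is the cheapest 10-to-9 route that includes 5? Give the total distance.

Shortest 10→5: 10 → 1 → 7 → 5 = 12
Best 5 to 9: 5 → 9 costing 9
Total via 5: 12 + 9 = 21 m.

21 m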